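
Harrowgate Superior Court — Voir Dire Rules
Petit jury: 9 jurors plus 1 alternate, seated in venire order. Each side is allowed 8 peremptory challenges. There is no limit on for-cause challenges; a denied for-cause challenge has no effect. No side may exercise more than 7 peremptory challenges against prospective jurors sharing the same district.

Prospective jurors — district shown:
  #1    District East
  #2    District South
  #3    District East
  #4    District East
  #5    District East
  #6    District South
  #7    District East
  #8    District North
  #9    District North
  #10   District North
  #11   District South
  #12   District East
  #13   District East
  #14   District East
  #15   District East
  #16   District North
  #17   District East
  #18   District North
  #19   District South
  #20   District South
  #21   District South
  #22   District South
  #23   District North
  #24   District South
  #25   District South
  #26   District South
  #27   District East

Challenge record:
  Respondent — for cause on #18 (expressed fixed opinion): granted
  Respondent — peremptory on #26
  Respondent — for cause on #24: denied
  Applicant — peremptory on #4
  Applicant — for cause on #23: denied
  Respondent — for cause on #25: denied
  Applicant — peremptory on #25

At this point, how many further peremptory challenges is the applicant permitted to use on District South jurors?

6

Applicant peremptories so far: #4, #25 — 2 of 8 used, 6 left overall.
Against District South: #25 — 1 used; per-district cap 7 leaves 6.
Binding limit: min(6, 6) = 6.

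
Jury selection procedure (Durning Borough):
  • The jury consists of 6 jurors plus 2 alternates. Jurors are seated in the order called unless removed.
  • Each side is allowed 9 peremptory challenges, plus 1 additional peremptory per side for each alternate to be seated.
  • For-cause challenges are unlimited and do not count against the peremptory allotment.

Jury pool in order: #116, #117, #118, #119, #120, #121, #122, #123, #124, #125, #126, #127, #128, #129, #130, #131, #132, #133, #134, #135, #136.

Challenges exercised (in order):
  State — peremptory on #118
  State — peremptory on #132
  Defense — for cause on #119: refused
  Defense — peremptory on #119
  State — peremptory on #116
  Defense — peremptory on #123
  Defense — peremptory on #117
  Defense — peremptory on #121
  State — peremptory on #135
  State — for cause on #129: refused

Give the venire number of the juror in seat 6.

127

Removed: #116, #117, #118, #119, #121, #123, #132, #135. (#129 stays — for-cause denied.)
Filling seats in venire order through position 6: #120, #122, #124, #125, #126, #127.
So seat 6 is #127.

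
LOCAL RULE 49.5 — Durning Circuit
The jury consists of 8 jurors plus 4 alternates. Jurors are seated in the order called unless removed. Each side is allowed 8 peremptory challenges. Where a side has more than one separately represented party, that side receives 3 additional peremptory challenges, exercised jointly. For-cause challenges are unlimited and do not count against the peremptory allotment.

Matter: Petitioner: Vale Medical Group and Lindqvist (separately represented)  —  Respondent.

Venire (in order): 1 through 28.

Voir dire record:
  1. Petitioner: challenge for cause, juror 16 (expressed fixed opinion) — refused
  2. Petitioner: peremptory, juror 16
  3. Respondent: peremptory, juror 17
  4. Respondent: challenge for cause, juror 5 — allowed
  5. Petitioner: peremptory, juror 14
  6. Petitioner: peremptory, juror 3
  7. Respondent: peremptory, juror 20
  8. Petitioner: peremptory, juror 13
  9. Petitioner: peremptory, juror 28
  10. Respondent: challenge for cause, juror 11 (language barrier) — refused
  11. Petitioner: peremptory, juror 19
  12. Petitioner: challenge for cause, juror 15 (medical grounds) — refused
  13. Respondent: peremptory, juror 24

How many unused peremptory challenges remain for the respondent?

Respondent allotment: 8.
Respondent peremptories used: #17, #20, #24 — 3 (for-cause on #5, #11 don't count).
Remaining: 8 − 3 = 5.

5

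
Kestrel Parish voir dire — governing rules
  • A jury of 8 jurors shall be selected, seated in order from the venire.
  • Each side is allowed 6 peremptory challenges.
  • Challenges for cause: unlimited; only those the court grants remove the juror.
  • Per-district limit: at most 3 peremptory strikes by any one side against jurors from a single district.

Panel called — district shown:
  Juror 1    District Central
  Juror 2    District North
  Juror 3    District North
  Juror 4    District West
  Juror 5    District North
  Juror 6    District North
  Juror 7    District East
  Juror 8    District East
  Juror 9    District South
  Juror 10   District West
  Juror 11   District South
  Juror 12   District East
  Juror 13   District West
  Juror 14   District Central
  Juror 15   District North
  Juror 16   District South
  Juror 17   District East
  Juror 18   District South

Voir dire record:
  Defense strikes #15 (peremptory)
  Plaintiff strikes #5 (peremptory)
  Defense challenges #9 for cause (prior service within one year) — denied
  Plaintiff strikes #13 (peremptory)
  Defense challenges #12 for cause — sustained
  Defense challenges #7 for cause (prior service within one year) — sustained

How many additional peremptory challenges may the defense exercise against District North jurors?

Defense peremptories so far: #15 — 1 of 6 used, 5 left overall.
Against District North: #15 — 1 used; per-district cap 3 leaves 2.
Binding limit: min(5, 2) = 2.

2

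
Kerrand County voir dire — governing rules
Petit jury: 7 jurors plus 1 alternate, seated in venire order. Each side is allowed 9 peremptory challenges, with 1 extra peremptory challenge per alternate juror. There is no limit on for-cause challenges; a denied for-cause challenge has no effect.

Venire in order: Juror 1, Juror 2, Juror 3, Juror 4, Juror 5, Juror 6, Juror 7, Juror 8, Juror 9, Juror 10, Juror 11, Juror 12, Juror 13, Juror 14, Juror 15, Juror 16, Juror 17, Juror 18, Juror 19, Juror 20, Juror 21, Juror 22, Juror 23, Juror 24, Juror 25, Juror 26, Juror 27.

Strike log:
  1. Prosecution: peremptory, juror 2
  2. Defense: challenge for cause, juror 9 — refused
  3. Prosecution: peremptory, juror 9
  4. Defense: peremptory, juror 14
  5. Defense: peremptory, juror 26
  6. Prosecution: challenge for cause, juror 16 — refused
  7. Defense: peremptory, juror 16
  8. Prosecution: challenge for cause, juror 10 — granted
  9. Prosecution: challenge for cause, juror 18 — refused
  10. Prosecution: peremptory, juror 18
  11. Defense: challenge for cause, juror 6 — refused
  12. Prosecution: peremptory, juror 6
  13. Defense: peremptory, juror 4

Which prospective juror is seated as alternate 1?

13

Removed: #2, #4, #6, #9, #10, #14, #16, #18, #26.
Seating in order: seats 1–7 → #1, #3, #5, #7, #8, #11, #12; alternates → #13.
So alternate 1 is #13.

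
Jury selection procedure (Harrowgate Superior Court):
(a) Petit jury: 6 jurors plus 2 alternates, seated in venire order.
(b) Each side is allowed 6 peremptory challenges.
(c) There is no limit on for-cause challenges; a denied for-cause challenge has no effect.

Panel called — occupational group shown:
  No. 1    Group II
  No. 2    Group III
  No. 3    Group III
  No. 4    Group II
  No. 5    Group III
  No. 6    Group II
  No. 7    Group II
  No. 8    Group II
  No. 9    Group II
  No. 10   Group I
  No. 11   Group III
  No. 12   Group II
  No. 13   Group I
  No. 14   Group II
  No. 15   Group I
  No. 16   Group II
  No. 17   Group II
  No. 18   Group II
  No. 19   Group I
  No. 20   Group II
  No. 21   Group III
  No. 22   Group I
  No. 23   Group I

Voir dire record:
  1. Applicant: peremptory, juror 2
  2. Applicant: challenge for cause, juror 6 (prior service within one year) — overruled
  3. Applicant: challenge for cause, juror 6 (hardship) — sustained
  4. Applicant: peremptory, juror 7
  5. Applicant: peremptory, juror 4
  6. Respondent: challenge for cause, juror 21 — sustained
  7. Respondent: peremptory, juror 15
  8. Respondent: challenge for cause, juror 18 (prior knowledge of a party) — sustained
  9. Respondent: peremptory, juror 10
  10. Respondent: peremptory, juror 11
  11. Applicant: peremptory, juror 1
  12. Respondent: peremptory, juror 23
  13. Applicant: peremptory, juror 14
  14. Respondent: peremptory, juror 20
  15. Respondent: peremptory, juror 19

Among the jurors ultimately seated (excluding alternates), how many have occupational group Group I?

1

Removed: #1, #2, #4, #6, #7, #10, #11, #14, #15, #18, #19, #20, #21, #23.
Seated jurors 1–6: #3, #5, #8, #9, #12, #13 (alternates #16, #17 not counted).
Of those, in Group I: #13 → 1.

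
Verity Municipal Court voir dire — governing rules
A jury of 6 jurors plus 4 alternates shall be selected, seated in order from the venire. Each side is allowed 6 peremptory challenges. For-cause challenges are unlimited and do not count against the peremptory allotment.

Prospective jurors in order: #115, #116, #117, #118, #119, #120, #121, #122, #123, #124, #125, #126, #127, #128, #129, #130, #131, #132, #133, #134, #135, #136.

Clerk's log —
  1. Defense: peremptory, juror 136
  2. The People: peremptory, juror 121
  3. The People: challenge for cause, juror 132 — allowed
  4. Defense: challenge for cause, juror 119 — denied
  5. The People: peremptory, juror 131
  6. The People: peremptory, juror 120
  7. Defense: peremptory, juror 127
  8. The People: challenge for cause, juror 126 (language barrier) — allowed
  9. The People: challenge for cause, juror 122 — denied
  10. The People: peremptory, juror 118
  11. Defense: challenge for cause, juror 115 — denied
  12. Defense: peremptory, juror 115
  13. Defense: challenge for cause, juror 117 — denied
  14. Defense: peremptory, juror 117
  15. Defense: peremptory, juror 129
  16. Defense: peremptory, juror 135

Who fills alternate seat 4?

134

Removed: #115, #117, #118, #120, #121, #126, #127, #129, #131, #132, #135, #136. (#119, #122 stay — for-cause denied.)
Filling seats in venire order through position 10: #116, #119, #122, #123, #124, #125, #128, #130, #133, #134.
So alternate 4 is #134.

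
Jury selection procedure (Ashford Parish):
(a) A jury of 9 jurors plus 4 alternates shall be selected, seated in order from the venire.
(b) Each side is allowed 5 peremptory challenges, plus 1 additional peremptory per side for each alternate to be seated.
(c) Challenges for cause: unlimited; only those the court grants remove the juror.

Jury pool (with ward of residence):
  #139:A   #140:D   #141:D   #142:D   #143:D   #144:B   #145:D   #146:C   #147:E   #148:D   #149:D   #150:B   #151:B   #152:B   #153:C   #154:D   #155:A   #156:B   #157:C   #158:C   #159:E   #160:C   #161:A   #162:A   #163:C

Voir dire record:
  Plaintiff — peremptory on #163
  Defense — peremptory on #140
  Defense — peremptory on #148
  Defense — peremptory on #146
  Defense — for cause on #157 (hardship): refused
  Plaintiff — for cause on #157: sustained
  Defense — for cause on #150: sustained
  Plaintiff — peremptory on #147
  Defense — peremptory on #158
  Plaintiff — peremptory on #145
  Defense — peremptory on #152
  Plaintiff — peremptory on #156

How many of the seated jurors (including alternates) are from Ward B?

Removed: #140, #145, #146, #147, #148, #150, #152, #156, #157, #158, #163.
Seated (13 incl. alternates): #139, #141, #142, #143, #144, #149, #151, #153, #154, #155, #159, #160, #161.
Of those, in Ward B: #144, #151 → 2.

2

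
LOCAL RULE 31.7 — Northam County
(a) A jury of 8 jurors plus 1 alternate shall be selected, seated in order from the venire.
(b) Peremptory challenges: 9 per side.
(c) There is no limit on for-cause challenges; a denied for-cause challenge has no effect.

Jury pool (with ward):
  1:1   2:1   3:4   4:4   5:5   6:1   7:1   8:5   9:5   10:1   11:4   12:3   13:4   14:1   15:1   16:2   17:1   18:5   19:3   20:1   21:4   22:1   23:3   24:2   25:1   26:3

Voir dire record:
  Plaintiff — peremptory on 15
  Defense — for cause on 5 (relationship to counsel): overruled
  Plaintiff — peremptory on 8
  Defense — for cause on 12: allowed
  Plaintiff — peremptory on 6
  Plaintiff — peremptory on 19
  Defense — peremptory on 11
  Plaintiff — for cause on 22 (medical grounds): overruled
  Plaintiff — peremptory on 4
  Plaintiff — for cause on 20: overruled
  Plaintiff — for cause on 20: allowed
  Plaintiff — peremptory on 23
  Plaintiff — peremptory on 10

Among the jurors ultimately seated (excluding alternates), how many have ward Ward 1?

4

Removed: #4, #6, #8, #10, #11, #12, #15, #19, #20, #23.
Seated jurors 1–8: #1, #2, #3, #5, #7, #9, #13, #14 (alternates #16 not counted).
Of those, in Ward 1: #1, #2, #7, #14 → 4.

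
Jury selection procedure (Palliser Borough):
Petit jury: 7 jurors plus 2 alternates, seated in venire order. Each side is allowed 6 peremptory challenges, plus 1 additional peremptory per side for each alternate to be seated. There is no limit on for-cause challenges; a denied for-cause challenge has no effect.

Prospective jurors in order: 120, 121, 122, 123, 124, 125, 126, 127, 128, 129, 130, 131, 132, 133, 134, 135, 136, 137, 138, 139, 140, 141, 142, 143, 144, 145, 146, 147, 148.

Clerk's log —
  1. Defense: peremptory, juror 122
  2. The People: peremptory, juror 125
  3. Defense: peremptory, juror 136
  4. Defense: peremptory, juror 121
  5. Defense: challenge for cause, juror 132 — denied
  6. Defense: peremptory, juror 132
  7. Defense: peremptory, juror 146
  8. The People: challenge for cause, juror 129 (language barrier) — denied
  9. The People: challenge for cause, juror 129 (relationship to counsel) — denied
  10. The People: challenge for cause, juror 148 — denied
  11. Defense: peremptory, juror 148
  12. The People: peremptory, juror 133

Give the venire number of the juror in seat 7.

Removed: #121, #122, #125, #132, #133, #136, #146, #148. (#129 stays — for-cause denied.)
Seating in order: seats 1–7 → #120, #123, #124, #126, #127, #128, #129; alternates → #130, #131.
So seat 7 is #129.

129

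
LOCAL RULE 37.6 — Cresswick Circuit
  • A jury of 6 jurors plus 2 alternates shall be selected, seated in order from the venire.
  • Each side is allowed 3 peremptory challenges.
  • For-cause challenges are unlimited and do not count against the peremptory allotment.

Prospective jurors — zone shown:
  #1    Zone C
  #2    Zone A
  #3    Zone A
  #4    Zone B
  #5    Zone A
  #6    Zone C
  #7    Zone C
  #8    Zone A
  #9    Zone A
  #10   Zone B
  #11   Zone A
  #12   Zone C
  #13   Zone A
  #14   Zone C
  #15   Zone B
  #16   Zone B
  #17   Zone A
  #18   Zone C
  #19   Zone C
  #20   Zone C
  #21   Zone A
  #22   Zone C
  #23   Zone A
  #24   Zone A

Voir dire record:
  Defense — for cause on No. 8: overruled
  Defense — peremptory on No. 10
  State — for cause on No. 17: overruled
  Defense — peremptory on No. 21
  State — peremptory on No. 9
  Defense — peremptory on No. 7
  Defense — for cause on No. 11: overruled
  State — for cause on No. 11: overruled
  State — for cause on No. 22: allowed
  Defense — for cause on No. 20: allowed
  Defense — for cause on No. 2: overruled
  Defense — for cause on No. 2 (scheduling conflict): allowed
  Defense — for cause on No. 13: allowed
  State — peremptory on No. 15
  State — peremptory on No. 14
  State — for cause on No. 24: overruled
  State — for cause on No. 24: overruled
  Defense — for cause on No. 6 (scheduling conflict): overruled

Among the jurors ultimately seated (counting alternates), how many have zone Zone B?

Removed: #2, #7, #9, #10, #13, #14, #15, #20, #21, #22.
Seated (8 incl. alternates): #1, #3, #4, #5, #6, #8, #11, #12.
Of those, in Zone B: #4 → 1.

1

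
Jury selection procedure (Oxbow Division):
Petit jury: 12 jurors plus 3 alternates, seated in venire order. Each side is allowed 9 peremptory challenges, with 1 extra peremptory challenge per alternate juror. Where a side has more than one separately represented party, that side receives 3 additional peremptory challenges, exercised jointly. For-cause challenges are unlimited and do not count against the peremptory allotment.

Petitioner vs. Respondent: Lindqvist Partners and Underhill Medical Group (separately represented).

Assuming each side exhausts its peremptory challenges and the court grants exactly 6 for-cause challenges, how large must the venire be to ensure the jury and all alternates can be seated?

Seats to fill: 12 + 3 alternates = 15.
Peremptories — Petitioner: 9 + 1×3 = 12; Respondent: 9 + 1×3 + 3 = 15; total 27.
For-cause removals: 6.
Minimum venire: 15 + 27 + 6 = 48.

48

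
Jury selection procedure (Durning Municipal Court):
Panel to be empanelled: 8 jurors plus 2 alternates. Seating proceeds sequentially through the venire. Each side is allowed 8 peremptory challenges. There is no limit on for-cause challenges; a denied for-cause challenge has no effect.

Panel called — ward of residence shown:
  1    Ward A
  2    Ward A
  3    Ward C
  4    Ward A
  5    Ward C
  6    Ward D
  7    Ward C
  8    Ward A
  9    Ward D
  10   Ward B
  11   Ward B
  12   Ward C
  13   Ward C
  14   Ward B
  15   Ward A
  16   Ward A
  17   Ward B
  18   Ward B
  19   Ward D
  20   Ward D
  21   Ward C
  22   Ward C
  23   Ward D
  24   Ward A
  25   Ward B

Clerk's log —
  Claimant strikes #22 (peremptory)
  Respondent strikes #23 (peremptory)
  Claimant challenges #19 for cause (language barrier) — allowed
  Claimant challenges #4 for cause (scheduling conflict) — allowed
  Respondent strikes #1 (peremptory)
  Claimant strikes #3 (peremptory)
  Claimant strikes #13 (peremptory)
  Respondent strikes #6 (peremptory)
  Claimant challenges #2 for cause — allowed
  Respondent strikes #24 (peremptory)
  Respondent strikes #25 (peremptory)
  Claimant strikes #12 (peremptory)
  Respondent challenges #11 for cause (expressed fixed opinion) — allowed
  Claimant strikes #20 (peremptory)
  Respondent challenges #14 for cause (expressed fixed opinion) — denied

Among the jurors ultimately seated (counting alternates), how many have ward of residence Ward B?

Removed: #1, #2, #3, #4, #6, #11, #12, #13, #19, #20, #22, #23, #24, #25.
Seated (10 incl. alternates): #5, #7, #8, #9, #10, #14, #15, #16, #17, #18.
Of those, in Ward B: #10, #14, #17, #18 → 4.

4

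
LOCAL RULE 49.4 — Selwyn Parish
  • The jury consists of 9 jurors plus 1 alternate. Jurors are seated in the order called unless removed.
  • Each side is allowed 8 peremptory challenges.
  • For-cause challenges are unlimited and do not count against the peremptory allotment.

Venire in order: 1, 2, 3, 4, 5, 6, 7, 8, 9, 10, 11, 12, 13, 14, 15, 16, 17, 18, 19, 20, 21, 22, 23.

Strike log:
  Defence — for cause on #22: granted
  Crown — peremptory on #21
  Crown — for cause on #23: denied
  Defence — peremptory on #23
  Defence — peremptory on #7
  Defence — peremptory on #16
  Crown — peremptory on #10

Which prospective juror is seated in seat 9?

11

Removed: #7, #10, #16, #21, #22, #23.
Seating in order: seats 1–9 → #1, #2, #3, #4, #5, #6, #8, #9, #11; alternates → #12.
So seat 9 is #11.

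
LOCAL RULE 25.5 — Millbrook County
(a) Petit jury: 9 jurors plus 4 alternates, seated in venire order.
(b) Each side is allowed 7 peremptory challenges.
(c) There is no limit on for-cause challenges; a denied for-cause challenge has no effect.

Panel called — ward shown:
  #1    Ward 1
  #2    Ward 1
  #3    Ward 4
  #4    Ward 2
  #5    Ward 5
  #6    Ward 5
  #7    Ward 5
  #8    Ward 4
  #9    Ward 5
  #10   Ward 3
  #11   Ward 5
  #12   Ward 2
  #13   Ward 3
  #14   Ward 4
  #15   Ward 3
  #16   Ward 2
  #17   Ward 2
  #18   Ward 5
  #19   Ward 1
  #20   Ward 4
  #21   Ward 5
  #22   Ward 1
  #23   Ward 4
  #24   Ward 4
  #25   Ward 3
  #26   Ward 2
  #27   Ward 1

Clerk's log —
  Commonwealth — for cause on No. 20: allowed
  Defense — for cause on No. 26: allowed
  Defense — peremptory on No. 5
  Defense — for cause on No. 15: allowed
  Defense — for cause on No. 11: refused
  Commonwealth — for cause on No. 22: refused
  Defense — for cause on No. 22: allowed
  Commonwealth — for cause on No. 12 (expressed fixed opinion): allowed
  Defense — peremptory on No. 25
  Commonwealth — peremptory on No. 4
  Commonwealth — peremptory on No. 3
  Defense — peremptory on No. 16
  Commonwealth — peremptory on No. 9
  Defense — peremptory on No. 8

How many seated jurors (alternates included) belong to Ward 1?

3

Removed: #3, #4, #5, #8, #9, #12, #15, #16, #20, #22, #25, #26.
Seated (13 incl. alternates): #1, #2, #6, #7, #10, #11, #13, #14, #17, #18, #19, #21, #23.
Of those, in Ward 1: #1, #2, #19 → 3.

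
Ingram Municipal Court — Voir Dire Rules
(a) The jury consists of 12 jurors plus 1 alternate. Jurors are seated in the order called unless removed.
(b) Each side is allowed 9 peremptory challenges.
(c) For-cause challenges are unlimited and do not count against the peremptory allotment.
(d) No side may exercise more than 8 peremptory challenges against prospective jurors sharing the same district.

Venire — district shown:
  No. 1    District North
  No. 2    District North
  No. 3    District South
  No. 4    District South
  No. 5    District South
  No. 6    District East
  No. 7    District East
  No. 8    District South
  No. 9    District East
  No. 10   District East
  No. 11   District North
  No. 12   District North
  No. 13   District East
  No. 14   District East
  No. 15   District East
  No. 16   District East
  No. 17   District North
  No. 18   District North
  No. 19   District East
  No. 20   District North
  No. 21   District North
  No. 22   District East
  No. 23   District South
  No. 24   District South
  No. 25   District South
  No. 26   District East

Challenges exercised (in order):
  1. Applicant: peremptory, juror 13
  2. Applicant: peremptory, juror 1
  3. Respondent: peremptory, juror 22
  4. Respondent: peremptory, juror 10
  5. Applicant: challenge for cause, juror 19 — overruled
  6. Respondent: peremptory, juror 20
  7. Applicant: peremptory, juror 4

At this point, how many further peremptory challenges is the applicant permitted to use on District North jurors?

Applicant peremptories so far: #13, #1, #4 — 3 of 9 used, 6 left overall.
Against District North: #1 — 1 used; per-district cap 8 leaves 7.
Binding limit: min(6, 7) = 6.

6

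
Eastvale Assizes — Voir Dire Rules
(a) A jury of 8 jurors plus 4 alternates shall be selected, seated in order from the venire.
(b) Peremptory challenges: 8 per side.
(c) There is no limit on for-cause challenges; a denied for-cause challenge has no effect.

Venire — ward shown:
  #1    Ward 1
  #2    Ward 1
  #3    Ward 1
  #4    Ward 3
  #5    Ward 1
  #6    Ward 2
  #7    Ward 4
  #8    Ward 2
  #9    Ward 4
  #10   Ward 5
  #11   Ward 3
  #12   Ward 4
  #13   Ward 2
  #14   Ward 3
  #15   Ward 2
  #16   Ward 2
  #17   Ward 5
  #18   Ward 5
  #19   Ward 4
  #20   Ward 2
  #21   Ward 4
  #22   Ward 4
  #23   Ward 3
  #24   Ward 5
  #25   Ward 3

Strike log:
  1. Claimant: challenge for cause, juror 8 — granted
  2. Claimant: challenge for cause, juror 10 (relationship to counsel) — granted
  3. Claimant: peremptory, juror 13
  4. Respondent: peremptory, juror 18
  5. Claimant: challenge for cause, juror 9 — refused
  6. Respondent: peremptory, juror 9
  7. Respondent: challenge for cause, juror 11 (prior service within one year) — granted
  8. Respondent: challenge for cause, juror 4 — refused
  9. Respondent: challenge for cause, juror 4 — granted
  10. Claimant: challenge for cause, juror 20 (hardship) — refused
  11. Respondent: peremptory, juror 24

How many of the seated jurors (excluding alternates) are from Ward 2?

1

Removed: #4, #8, #9, #10, #11, #13, #18, #24.
Seated jurors 1–8: #1, #2, #3, #5, #6, #7, #12, #14 (alternates #15, #16, #17, #19 not counted).
Of those, in Ward 2: #6 → 1.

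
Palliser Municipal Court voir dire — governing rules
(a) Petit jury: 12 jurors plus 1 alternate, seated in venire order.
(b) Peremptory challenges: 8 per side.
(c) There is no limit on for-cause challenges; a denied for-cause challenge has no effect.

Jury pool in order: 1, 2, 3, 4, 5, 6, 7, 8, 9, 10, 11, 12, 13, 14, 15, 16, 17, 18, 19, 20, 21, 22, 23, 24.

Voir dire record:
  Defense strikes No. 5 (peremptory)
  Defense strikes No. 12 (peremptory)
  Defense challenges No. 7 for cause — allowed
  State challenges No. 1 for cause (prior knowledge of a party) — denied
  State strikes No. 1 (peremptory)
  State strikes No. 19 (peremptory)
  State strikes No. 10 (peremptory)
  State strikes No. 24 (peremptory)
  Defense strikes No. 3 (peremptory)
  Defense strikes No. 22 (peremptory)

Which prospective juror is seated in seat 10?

16

Removed: #1, #3, #5, #7, #10, #12, #19, #22, #24.
Filling seats in venire order through position 10: #2, #4, #6, #8, #9, #11, #13, #14, #15, #16.
So seat 10 is #16.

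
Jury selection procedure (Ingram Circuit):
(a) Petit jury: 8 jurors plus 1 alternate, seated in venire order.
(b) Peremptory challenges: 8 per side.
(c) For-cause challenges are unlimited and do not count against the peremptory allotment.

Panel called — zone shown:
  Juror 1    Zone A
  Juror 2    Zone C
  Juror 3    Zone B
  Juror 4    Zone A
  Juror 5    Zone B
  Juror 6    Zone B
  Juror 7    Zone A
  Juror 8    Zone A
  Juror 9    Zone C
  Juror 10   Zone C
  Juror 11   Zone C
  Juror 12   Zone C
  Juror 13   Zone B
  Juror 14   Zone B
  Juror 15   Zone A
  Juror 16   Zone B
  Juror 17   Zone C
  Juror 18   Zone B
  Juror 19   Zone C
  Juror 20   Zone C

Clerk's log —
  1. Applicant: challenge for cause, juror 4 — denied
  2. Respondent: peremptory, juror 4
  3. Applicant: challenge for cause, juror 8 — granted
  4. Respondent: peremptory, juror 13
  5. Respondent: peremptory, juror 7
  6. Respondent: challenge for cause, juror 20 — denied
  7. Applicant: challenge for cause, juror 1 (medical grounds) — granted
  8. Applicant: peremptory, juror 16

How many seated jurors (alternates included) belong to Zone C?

Removed: #1, #4, #7, #8, #13, #16.
Seated (9 incl. alternates): #2, #3, #5, #6, #9, #10, #11, #12, #14.
Of those, in Zone C: #2, #9, #10, #11, #12 → 5.

5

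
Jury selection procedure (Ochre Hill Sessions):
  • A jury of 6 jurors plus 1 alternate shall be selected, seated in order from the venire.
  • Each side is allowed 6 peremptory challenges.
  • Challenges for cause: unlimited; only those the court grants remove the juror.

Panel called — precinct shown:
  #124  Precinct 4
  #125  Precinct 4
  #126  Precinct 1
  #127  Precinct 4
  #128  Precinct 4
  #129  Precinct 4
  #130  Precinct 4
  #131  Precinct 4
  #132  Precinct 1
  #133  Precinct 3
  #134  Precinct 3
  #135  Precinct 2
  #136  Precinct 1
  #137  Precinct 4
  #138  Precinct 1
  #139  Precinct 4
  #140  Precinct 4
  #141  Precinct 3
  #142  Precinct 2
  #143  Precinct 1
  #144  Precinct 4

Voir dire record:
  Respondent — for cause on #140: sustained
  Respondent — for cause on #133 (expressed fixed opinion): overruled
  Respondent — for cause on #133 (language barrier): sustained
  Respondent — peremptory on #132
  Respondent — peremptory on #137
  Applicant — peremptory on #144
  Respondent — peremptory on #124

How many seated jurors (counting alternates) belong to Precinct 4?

6

Removed: #124, #132, #133, #137, #140, #144.
Seated (7 incl. alternates): #125, #126, #127, #128, #129, #130, #131.
Of those, in Precinct 4: #125, #127, #128, #129, #130, #131 → 6.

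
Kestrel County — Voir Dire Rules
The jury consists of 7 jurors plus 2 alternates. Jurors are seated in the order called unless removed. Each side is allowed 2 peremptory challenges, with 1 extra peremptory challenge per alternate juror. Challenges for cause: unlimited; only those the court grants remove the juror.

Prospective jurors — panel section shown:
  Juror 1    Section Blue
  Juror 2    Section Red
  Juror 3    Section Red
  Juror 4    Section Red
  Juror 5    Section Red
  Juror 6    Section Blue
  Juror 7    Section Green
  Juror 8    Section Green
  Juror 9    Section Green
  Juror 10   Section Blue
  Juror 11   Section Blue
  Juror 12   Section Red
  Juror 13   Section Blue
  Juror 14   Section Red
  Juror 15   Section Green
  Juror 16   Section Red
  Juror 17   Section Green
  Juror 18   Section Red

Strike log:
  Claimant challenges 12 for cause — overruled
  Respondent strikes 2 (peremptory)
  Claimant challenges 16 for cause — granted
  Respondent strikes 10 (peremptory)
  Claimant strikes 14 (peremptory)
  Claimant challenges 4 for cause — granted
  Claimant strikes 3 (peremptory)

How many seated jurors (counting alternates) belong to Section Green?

Removed: #2, #3, #4, #10, #14, #16.
Seated (9 incl. alternates): #1, #5, #6, #7, #8, #9, #11, #12, #13.
Of those, in Section Green: #7, #8, #9 → 3.

3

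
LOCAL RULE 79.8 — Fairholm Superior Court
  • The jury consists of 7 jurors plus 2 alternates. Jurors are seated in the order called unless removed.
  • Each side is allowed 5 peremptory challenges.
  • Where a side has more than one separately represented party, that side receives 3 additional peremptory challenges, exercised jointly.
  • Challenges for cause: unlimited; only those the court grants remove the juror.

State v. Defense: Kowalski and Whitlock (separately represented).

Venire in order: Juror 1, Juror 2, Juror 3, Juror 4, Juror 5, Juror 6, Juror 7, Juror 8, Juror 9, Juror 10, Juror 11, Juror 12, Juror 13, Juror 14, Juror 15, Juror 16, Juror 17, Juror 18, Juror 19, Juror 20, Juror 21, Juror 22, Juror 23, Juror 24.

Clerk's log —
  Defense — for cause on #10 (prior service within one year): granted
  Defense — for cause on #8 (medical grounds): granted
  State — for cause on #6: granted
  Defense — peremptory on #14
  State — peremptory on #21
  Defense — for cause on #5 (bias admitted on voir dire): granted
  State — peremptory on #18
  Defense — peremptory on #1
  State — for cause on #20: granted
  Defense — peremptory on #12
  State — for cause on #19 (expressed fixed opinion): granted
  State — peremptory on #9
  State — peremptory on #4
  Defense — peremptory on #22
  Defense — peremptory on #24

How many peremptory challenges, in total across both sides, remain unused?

4

State allotment: 5. Defense allotment: 5 base + 3 multi-party = 8.
State peremptories used: #21, #18, #9, #4 — 4 (for-cause on #6, #20, #19 don't count).
Defense peremptories used: #14, #1, #12, #22, #24 — 5 (for-cause on #10, #8, #5 don't count).
Remaining: (5 − 4) + (8 − 5) = 4.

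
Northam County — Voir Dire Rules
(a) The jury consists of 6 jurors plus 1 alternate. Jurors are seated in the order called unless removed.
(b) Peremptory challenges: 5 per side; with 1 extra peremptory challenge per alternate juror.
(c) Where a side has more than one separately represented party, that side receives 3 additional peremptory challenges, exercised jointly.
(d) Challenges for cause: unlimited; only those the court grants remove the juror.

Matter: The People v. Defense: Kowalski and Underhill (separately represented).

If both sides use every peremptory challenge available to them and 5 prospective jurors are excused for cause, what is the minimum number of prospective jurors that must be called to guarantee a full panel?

27

Seats to fill: 6 + 1 alternates = 7.
Peremptories — The People: 5 + 1×1 = 6; Defense: 5 + 1×1 + 3 = 9; total 15.
For-cause removals: 5.
Minimum venire: 7 + 15 + 5 = 27.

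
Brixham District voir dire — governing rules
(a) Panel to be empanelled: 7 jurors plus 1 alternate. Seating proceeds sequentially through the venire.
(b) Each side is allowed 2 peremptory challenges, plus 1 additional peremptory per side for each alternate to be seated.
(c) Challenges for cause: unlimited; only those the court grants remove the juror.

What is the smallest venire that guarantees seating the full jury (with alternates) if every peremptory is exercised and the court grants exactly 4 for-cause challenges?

Seats to fill: 7 + 1 alternates = 8.
Peremptories: 2 + 1×1 = 3 per side × 2 sides = 6.
For-cause removals: 4.
Minimum venire: 8 + 6 + 4 = 18.

18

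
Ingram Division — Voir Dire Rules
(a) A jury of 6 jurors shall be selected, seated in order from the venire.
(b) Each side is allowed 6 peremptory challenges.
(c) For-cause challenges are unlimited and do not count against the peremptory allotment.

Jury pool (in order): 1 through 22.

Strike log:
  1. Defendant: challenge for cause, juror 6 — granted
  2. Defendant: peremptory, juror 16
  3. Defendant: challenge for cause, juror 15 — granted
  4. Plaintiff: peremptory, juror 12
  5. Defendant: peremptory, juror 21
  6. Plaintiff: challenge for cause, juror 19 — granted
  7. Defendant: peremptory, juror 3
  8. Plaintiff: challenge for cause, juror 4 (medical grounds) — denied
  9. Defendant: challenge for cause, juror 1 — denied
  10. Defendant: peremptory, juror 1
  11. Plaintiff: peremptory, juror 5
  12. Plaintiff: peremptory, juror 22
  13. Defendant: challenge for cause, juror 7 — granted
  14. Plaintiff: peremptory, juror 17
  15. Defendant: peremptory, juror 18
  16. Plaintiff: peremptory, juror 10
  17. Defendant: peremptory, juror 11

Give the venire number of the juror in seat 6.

14

Removed: #1, #3, #5, #6, #7, #10, #11, #12, #15, #16, #17, #18, #19, #21, #22. (#4 stays — for-cause denied.)
Seating in order: seats 1–6 → #2, #4, #8, #9, #13, #14.
So seat 6 is #14.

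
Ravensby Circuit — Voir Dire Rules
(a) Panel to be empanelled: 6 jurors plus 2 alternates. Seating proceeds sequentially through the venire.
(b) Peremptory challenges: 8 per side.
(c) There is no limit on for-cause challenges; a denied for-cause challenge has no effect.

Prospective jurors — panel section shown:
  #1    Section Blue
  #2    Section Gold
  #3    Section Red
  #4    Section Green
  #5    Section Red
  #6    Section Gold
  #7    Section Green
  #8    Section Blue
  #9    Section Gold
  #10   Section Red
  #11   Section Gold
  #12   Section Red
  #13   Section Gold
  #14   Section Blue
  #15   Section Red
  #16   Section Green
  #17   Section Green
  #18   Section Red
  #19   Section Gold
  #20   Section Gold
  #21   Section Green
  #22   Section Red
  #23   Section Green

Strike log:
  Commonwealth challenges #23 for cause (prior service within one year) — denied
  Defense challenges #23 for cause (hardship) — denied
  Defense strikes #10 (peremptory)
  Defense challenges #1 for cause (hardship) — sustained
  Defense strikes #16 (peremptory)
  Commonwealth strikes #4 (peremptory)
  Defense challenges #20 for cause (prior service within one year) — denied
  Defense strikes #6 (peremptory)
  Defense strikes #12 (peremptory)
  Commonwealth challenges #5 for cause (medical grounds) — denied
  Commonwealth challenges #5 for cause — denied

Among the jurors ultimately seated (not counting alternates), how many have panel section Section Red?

2

Removed: #1, #4, #6, #10, #12, #16.
Seated jurors 1–6: #2, #3, #5, #7, #8, #9 (alternates #11, #13 not counted).
Of those, in Section Red: #3, #5 → 2.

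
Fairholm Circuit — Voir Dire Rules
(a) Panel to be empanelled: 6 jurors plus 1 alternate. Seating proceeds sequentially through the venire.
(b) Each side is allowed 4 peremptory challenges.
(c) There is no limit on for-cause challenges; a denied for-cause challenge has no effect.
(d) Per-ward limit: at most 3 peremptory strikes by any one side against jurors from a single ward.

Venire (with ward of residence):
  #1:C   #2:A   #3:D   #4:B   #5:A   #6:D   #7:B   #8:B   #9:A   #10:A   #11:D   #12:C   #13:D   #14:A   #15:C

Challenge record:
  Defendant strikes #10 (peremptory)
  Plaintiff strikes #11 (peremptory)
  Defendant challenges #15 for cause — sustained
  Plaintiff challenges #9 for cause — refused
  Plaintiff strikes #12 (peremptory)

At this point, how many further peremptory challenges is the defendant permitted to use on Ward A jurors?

2

Defendant peremptories so far: #10 — 1 of 4 used, 3 left overall.
Against Ward A: #10 — 1 used; per-ward cap 3 leaves 2.
Binding limit: min(3, 2) = 2.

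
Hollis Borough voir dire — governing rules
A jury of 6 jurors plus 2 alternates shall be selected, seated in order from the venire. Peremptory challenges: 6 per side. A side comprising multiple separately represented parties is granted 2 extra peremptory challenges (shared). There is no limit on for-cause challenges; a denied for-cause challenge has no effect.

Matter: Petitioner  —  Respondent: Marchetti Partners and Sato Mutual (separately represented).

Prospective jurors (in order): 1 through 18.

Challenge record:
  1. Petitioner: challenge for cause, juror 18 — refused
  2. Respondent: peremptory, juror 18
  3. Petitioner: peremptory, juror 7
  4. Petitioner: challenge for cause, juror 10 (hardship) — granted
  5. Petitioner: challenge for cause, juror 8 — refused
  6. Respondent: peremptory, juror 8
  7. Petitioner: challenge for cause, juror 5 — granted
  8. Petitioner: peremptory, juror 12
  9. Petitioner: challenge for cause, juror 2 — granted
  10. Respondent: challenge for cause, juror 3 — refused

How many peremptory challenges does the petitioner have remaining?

Petitioner allotment: 6.
Petitioner peremptories used: #7, #12 — 2 (for-cause on #18, #10, #8, #5, #2 don't count).
Remaining: 6 − 2 = 4.

4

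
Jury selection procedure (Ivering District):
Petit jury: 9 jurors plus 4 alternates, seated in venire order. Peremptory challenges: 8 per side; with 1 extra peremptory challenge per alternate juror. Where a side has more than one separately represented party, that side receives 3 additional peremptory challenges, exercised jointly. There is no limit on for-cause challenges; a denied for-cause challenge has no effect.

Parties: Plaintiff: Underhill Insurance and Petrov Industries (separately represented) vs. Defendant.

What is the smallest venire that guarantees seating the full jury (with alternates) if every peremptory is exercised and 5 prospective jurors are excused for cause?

45

Seats to fill: 9 + 4 alternates = 13.
Peremptories — Plaintiff: 8 + 1×4 + 3 = 15; Defendant: 8 + 1×4 = 12; total 27.
For-cause removals: 5.
Minimum venire: 13 + 27 + 5 = 45.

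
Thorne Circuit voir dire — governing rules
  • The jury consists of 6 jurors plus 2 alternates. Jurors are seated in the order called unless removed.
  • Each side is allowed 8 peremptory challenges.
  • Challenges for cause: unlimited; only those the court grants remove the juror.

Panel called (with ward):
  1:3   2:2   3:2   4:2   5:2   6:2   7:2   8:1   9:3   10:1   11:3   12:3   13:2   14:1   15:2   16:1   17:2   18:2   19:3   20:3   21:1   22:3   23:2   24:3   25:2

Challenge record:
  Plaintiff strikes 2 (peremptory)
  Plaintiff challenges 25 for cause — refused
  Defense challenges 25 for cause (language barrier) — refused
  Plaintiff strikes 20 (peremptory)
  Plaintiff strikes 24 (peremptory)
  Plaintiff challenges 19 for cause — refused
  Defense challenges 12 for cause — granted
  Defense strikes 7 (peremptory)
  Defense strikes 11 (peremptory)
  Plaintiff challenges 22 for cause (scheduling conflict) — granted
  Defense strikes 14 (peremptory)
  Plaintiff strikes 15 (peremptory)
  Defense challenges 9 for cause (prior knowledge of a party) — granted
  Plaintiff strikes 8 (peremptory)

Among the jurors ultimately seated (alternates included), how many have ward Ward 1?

Removed: #2, #7, #8, #9, #11, #12, #14, #15, #20, #22, #24.
Seated (8 incl. alternates): #1, #3, #4, #5, #6, #10, #13, #16.
Of those, in Ward 1: #10, #16 → 2.

2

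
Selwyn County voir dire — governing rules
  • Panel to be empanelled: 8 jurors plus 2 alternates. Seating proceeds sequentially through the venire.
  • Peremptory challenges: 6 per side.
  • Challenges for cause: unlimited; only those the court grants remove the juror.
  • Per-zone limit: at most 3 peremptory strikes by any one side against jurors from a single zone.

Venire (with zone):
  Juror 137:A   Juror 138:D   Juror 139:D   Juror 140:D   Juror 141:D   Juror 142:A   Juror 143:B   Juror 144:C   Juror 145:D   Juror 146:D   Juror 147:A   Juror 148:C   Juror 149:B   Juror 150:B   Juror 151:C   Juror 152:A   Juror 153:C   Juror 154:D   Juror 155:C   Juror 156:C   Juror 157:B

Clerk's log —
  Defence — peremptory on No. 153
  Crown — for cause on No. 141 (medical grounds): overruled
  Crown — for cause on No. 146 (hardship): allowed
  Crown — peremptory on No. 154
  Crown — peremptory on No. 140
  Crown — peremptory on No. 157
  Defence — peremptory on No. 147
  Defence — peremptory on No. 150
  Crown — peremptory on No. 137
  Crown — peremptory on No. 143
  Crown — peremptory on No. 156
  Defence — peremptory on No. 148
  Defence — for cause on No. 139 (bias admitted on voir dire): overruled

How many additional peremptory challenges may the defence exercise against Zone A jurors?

2

Defence peremptories so far: #153, #147, #150, #148 — 4 of 6 used, 2 left overall.
Against Zone A: #147 — 1 used; per-zone cap 3 leaves 2.
Binding limit: min(2, 2) = 2.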